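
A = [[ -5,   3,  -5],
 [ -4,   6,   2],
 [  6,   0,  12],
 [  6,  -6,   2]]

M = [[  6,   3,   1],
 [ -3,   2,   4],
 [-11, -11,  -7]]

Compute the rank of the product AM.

2

First compute AM:
[[ 16,  46,  42],
 [-64, -22,   6],
 [-96, -114, -78],
 [ 32, -16, -32]]
Now row reduce the product.
R2 ← R2 + (4)·R1: [0, 162, 174]
R3 ← R3 + (6)·R1: [0, 162, 174]
R4 ← R4 − (2)·R1: [0, -108, -116]
R3 ← R3 − R2: [0, 0, 0]
R4 ← R4 + (2/3)·R2: [0, 0, 0]
2 nonzero rows, so rank(AM) = 2.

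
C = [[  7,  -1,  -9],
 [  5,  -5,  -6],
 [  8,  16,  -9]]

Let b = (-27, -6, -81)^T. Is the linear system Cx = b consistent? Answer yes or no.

yes

Row reduce the augmented matrix [C | b].
R2 ← R2 − (5/7)·R1: [0, -30/7, 3/7, 93/7]
R3 ← R3 − (8/7)·R1: [0, 120/7, 9/7, -351/7]
R3 ← R3 + (4)·R2: [0, 0, 3, 3]
The echelon form has 3 nonzero rows, and every pivot lies in the first 3 columns, so rank(C) = rank([C|b]) = 3.
The system is consistent.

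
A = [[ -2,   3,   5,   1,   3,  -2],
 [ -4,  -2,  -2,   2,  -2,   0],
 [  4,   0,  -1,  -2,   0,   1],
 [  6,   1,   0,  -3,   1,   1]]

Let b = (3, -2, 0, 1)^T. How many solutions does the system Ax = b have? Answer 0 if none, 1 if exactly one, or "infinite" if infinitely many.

infinite

Row reduce the augmented matrix [A | b].
R2 ← R2 − (2)·R1: [0, -8, -12, 0, -8, 4, -8]
R3 ← R3 + (2)·R1: [0, 6, 9, 0, 6, -3, 6]
R4 ← R4 + (3)·R1: [0, 10, 15, 0, 10, -5, 10]
R3 ← R3 + (3/4)·R2: [0, 0, 0, 0, 0, 0, 0]
R4 ← R4 + (5/4)·R2: [0, 0, 0, 0, 0, 0, 0]
The echelon form has 2 nonzero rows, and every pivot lies in the first 6 columns, so rank(A) = rank([A|b]) = 2.
The system is consistent.
rank = 2 < 6 unknowns, so there are infinitely many solutions.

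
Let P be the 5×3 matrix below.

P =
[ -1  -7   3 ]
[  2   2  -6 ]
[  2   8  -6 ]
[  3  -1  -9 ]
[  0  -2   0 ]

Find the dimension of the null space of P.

Row reduce to echelon form.
R2 ← R2 + (2)·R1: [0, -12, 0]
R3 ← R3 + (2)·R1: [0, -6, 0]
R4 ← R4 + (3)·R1: [0, -22, 0]
R3 ← R3 − (1/2)·R2: [0, 0, 0]
R4 ← R4 − (11/6)·R2: [0, 0, 0]
R5 ← R5 − (1/6)·R2: [0, 0, 0]
2 nonzero rows, so rank(P) = 2.
P has 3 columns; by rank–nullity, nullity = 3 − 2 = 1.

1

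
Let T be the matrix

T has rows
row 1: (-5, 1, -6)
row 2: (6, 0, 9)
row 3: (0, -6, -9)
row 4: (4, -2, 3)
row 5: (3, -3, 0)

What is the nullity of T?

Row reduce to echelon form.
R2 ← R2 + (6/5)·R1: [0, 6/5, 9/5]
R4 ← R4 + (4/5)·R1: [0, -6/5, -9/5]
R5 ← R5 + (3/5)·R1: [0, -12/5, -18/5]
R3 ← R3 + (5)·R2: [0, 0, 0]
R4 ← R4 + R2: [0, 0, 0]
R5 ← R5 + (2)·R2: [0, 0, 0]
2 nonzero rows, so rank(T) = 2.
T has 3 columns; by rank–nullity, nullity = 3 − 2 = 1.

1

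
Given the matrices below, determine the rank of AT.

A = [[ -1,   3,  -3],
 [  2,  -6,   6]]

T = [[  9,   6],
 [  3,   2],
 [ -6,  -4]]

First compute AT:
[[ 18,  12],
 [-36, -24]]
Now row reduce the product.
R2 ← R2 + (2)·R1: [0, 0]
1 nonzero row, so rank(AT) = 1.

1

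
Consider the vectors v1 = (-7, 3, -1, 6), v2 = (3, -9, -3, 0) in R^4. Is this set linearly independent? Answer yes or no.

yes

Form the matrix with these vectors as rows and row reduce.
R2 ← R2 + (3/7)·R1: [0, -54/7, -24/7, 18/7]
2 nonzero rows, so the 2 vectors span a space of dimension 2.
Since 2 = 2, the vectors are linearly independent.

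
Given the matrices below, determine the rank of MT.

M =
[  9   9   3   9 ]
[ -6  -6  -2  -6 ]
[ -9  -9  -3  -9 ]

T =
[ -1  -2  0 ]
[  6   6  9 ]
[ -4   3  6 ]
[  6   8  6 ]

1

First compute MT:
[[ 87, 117, 153],
 [-58, -78, -102],
 [-87, -117, -153]]
Now row reduce the product.
R2 ← R2 + (2/3)·R1: [0, 0, 0]
R3 ← R3 + R1: [0, 0, 0]
1 nonzero row, so rank(MT) = 1.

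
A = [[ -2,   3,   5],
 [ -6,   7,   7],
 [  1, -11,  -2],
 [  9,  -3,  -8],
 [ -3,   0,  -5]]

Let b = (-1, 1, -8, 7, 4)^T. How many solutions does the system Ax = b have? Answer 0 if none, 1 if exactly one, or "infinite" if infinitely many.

Row reduce the augmented matrix [A | b].
R2 ← R2 − (3)·R1: [0, -2, -8, 4]
R3 ← R3 + (1/2)·R1: [0, -19/2, 1/2, -17/2]
R4 ← R4 + (9/2)·R1: [0, 21/2, 29/2, 5/2]
R5 ← R5 − (3/2)·R1: [0, -9/2, -25/2, 11/2]
R3 ← R3 − (19/4)·R2: [0, 0, 77/2, -55/2]
R4 ← R4 + (21/4)·R2: [0, 0, -55/2, 47/2]
R5 ← R5 − (9/4)·R2: [0, 0, 11/2, -7/2]
R4 ← R4 + (5/7)·R3: [0, 0, 0, 27/7]
R5 ← R5 − (1/7)·R3: [0, 0, 0, 3/7]
R5 ← R5 − (1/9)·R4: [0, 0, 0, 0]
The echelon form has 4 nonzero rows; the last pivot sits in the augmented column, so rank(A) = 3 but rank([A|b]) = 4.
Since the ranks differ, the system is inconsistent.
It has no solutions.

0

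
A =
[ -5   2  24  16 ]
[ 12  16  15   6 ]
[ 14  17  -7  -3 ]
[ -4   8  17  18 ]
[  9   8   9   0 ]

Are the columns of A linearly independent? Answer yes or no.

no

Row reduce A to echelon form.
R2 ← R2 + (12/5)·R1: [0, 104/5, 363/5, 222/5]
R3 ← R3 + (14/5)·R1: [0, 113/5, 301/5, 209/5]
R4 ← R4 − (4/5)·R1: [0, 32/5, -11/5, 26/5]
R5 ← R5 + (9/5)·R1: [0, 58/5, 261/5, 144/5]
R3 ← R3 − (113/104)·R2: [0, 0, -1943/104, -335/52]
R4 ← R4 − (4/13)·R2: [0, 0, -319/13, -110/13]
R5 ← R5 − (29/52)·R2: [0, 0, 609/52, 105/26]
R4 ← R4 − (88/67)·R3: [0, 0, 0, 0]
R5 ← R5 + (42/67)·R3: [0, 0, 0, 0]
3 pivots among 4 columns.
Only 3 < 4 pivot columns, so the columns are linearly dependent.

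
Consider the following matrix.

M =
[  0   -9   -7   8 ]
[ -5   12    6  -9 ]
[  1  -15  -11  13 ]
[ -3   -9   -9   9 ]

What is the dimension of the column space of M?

2

Row reduce to echelon form.
Swap R1 ↔ R2
R3 ← R3 + (1/5)·R1: [0, -63/5, -49/5, 56/5]
R4 ← R4 − (3/5)·R1: [0, -81/5, -63/5, 72/5]
R3 ← R3 − (7/5)·R2: [0, 0, 0, 0]
R4 ← R4 − (9/5)·R2: [0, 0, 0, 0]
Echelon form has 2 nonzero rows, so rank(M) = 2.
The column space has dimension equal to the rank: 2.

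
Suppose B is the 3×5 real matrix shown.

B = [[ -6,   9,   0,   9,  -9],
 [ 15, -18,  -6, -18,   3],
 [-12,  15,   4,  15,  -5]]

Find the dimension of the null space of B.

Row reduce to echelon form.
R2 ← R2 + (5/2)·R1: [0, 9/2, -6, 9/2, -39/2]
R3 ← R3 − (2)·R1: [0, -3, 4, -3, 13]
R3 ← R3 + (2/3)·R2: [0, 0, 0, 0, 0]
2 nonzero rows, so rank(B) = 2.
B has 5 columns; by rank–nullity, nullity = 5 − 2 = 3.

3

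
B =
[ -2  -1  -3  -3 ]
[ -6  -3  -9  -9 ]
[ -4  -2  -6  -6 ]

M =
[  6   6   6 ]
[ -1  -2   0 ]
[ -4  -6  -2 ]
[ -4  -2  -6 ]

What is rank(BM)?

First compute BM:
[[ 13,  14,  12],
 [ 39,  42,  36],
 [ 26,  28,  24]]
Now row reduce the product.
R2 ← R2 − (3)·R1: [0, 0, 0]
R3 ← R3 − (2)·R1: [0, 0, 0]
1 nonzero row, so rank(BM) = 1.

1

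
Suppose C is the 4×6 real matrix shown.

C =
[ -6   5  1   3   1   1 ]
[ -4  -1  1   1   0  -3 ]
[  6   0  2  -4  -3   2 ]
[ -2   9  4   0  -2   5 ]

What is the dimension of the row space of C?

Row reduce to echelon form.
R2 ← R2 − (2/3)·R1: [0, -13/3, 1/3, -1, -2/3, -11/3]
R3 ← R3 + R1: [0, 5, 3, -1, -2, 3]
R4 ← R4 − (1/3)·R1: [0, 22/3, 11/3, -1, -7/3, 14/3]
R3 ← R3 + (15/13)·R2: [0, 0, 44/13, -28/13, -36/13, -16/13]
R4 ← R4 + (22/13)·R2: [0, 0, 55/13, -35/13, -45/13, -20/13]
R4 ← R4 − (5/4)·R3: [0, 0, 0, 0, 0, 0]
Echelon form has 3 nonzero rows, so rank(C) = 3.
The row space has dimension equal to the rank: 3.

3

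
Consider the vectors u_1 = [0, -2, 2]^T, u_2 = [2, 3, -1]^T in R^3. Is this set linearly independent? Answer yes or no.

Form the matrix with these vectors as rows and row reduce.
Swap R1 ↔ R2
2 nonzero rows, so the 2 vectors span a space of dimension 2.
Since 2 = 2, the vectors are linearly independent.

yes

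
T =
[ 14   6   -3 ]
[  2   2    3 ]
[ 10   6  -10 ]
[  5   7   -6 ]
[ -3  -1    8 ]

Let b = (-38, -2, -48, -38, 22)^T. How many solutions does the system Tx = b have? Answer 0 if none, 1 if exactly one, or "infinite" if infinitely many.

1

Row reduce the augmented matrix [T | b].
R2 ← R2 − (1/7)·R1: [0, 8/7, 24/7, 24/7]
R3 ← R3 − (5/7)·R1: [0, 12/7, -55/7, -146/7]
R4 ← R4 − (5/14)·R1: [0, 34/7, -69/14, -171/7]
R5 ← R5 + (3/14)·R1: [0, 2/7, 103/14, 97/7]
R3 ← R3 − (3/2)·R2: [0, 0, -13, -26]
R4 ← R4 − (17/4)·R2: [0, 0, -39/2, -39]
R5 ← R5 − (1/4)·R2: [0, 0, 13/2, 13]
R4 ← R4 − (3/2)·R3: [0, 0, 0, 0]
R5 ← R5 + (1/2)·R3: [0, 0, 0, 0]
The echelon form has 3 nonzero rows, and every pivot lies in the first 3 columns, so rank(T) = rank([T|b]) = 3.
The system is consistent.
rank = 3 = number of unknowns, so the solution is unique.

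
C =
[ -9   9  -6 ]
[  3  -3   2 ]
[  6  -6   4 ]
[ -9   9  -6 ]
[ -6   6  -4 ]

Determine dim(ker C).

Row reduce to echelon form.
R2 ← R2 + (1/3)·R1: [0, 0, 0]
R3 ← R3 + (2/3)·R1: [0, 0, 0]
R4 ← R4 − R1: [0, 0, 0]
R5 ← R5 − (2/3)·R1: [0, 0, 0]
1 nonzero row, so rank(C) = 1.
C has 3 columns; by rank–nullity, nullity = 3 − 1 = 2.

2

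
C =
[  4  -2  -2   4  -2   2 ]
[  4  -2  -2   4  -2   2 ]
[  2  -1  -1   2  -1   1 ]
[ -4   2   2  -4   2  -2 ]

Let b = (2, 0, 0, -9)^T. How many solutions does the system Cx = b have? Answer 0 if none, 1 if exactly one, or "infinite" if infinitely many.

0

Row reduce the augmented matrix [C | b].
R2 ← R2 − R1: [0, 0, 0, 0, 0, 0, -2]
R3 ← R3 − (1/2)·R1: [0, 0, 0, 0, 0, 0, -1]
R4 ← R4 + R1: [0, 0, 0, 0, 0, 0, -7]
R3 ← R3 − (1/2)·R2: [0, 0, 0, 0, 0, 0, 0]
R4 ← R4 − (7/2)·R2: [0, 0, 0, 0, 0, 0, 0]
The echelon form has 2 nonzero rows; the last pivot sits in the augmented column, so rank(C) = 1 but rank([C|b]) = 2.
Since the ranks differ, the system is inconsistent.
It has no solutions.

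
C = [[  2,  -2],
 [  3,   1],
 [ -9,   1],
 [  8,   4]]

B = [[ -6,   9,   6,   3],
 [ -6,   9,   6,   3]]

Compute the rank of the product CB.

1

First compute CB:
[[  0,   0,   0,   0],
 [-24,  36,  24,  12],
 [ 48, -72, -48, -24],
 [-72, 108,  72,  36]]
Now row reduce the product.
Swap R1 ↔ R2
R3 ← R3 + (2)·R1: [0, 0, 0, 0]
R4 ← R4 − (3)·R1: [0, 0, 0, 0]
1 nonzero row, so rank(CB) = 1.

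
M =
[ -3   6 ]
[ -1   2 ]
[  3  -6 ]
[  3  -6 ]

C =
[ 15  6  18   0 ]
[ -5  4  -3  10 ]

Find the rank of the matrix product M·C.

1

First compute MC:
[[-75,   6, -72,  60],
 [-25,   2, -24,  20],
 [ 75,  -6,  72, -60],
 [ 75,  -6,  72, -60]]
Now row reduce the product.
R2 ← R2 − (1/3)·R1: [0, 0, 0, 0]
R3 ← R3 + R1: [0, 0, 0, 0]
R4 ← R4 + R1: [0, 0, 0, 0]
1 nonzero row, so rank(MC) = 1.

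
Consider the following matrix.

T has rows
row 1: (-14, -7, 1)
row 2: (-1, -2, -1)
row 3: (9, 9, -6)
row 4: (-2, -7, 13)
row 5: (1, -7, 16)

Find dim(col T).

3

Row reduce to echelon form.
R2 ← R2 − (1/14)·R1: [0, -3/2, -15/14]
R3 ← R3 + (9/14)·R1: [0, 9/2, -75/14]
R4 ← R4 − (1/7)·R1: [0, -6, 90/7]
R5 ← R5 + (1/14)·R1: [0, -15/2, 225/14]
R3 ← R3 + (3)·R2: [0, 0, -60/7]
R4 ← R4 − (4)·R2: [0, 0, 120/7]
R5 ← R5 − (5)·R2: [0, 0, 150/7]
R4 ← R4 + (2)·R3: [0, 0, 0]
R5 ← R5 + (5/2)·R3: [0, 0, 0]
Echelon form has 3 nonzero rows, so rank(T) = 3.
The column space has dimension equal to the rank: 3.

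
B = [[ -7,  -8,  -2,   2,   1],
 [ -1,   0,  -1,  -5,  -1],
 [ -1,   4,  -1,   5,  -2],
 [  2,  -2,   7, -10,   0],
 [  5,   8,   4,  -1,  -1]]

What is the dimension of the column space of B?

Row reduce to echelon form.
R2 ← R2 − (1/7)·R1: [0, 8/7, -5/7, -37/7, -8/7]
R3 ← R3 − (1/7)·R1: [0, 36/7, -5/7, 33/7, -15/7]
R4 ← R4 + (2/7)·R1: [0, -30/7, 45/7, -66/7, 2/7]
R5 ← R5 + (5/7)·R1: [0, 16/7, 18/7, 3/7, -2/7]
R3 ← R3 − (9/2)·R2: [0, 0, 5/2, 57/2, 3]
R4 ← R4 + (15/4)·R2: [0, 0, 15/4, -117/4, -4]
R5 ← R5 − (2)·R2: [0, 0, 4, 11, 2]
R4 ← R4 − (3/2)·R3: [0, 0, 0, -72, -17/2]
R5 ← R5 − (8/5)·R3: [0, 0, 0, -173/5, -14/5]
R5 ← R5 − (173/360)·R4: [0, 0, 0, 0, 185/144]
Echelon form has 5 nonzero rows, so rank(B) = 5.
The column space has dimension equal to the rank: 5.

5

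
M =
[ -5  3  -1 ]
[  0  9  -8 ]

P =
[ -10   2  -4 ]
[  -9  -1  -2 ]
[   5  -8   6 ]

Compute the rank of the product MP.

2

First compute MP:
[[ 18,  -5,   8],
 [-121,  55, -66]]
Now row reduce the product.
R2 ← R2 + (121/18)·R1: [0, 385/18, -110/9]
2 nonzero rows, so rank(MP) = 2.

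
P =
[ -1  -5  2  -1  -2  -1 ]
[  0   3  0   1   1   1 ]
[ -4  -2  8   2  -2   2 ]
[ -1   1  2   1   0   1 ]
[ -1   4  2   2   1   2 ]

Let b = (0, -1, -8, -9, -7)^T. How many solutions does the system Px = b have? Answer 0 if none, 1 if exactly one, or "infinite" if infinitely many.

Row reduce the augmented matrix [P | b].
R3 ← R3 − (4)·R1: [0, 18, 0, 6, 6, 6, -8]
R4 ← R4 − R1: [0, 6, 0, 2, 2, 2, -9]
R5 ← R5 − R1: [0, 9, 0, 3, 3, 3, -7]
R3 ← R3 − (6)·R2: [0, 0, 0, 0, 0, 0, -2]
R4 ← R4 − (2)·R2: [0, 0, 0, 0, 0, 0, -7]
R5 ← R5 − (3)·R2: [0, 0, 0, 0, 0, 0, -4]
R4 ← R4 − (7/2)·R3: [0, 0, 0, 0, 0, 0, 0]
R5 ← R5 − (2)·R3: [0, 0, 0, 0, 0, 0, 0]
The echelon form has 3 nonzero rows; the last pivot sits in the augmented column, so rank(P) = 2 but rank([P|b]) = 3.
Since the ranks differ, the system is inconsistent.
It has no solutions.

0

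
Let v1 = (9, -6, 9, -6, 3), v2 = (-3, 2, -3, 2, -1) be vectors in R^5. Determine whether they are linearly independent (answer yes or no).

Form the matrix with these vectors as rows and row reduce.
R2 ← R2 + (1/3)·R1: [0, 0, 0, 0, 0]
1 nonzero row, so the 2 vectors span a space of dimension 1.
Since 1 < 2, the vectors are linearly dependent.

no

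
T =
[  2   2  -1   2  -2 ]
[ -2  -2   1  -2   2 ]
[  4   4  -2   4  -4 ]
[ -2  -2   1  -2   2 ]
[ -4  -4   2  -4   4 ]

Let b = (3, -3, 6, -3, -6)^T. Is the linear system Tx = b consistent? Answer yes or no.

yes

Row reduce the augmented matrix [T | b].
R2 ← R2 + R1: [0, 0, 0, 0, 0, 0]
R3 ← R3 − (2)·R1: [0, 0, 0, 0, 0, 0]
R4 ← R4 + R1: [0, 0, 0, 0, 0, 0]
R5 ← R5 + (2)·R1: [0, 0, 0, 0, 0, 0]
The echelon form has 1 nonzero rows, and every pivot lies in the first 5 columns, so rank(T) = rank([T|b]) = 1.
The system is consistent.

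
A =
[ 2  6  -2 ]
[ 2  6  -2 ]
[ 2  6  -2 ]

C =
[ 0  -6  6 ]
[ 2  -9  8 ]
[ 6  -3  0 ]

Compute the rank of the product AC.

1

First compute AC:
[[  0, -60,  60],
 [  0, -60,  60],
 [  0, -60,  60]]
Now row reduce the product.
R2 ← R2 − R1: [0, 0, 0]
R3 ← R3 − R1: [0, 0, 0]
1 nonzero row, so rank(AC) = 1.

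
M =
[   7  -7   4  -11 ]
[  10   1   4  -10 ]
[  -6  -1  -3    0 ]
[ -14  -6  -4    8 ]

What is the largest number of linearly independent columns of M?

Row reduce to echelon form.
R2 ← R2 − (10/7)·R1: [0, 11, -12/7, 40/7]
R3 ← R3 + (6/7)·R1: [0, -7, 3/7, -66/7]
R4 ← R4 + (2)·R1: [0, -20, 4, -14]
R3 ← R3 + (7/11)·R2: [0, 0, -51/77, -446/77]
R4 ← R4 + (20/11)·R2: [0, 0, 68/77, -278/77]
R4 ← R4 + (4/3)·R3: [0, 0, 0, -34/3]
Echelon form has 4 nonzero rows, so rank(M) = 4.
The rank gives the maximum number of linearly independent columns: 4.

4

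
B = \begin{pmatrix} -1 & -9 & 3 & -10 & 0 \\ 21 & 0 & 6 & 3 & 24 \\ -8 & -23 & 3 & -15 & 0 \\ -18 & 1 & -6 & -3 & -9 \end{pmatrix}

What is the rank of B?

4

Row reduce to echelon form.
R2 ← R2 + (21)·R1: [0, -189, 69, -207, 24]
R3 ← R3 − (8)·R1: [0, 49, -21, 65, 0]
R4 ← R4 − (18)·R1: [0, 163, -60, 177, -9]
R3 ← R3 + (7/27)·R2: [0, 0, -28/9, 34/3, 56/9]
R4 ← R4 + (163/189)·R2: [0, 0, -31/63, -32/21, 737/63]
R4 ← R4 − (31/196)·R3: [0, 0, 0, -325/98, 75/7]
Echelon form has 4 nonzero rows, so rank(B) = 4.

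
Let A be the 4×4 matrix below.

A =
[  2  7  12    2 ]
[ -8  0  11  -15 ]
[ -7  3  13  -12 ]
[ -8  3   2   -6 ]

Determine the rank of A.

Row reduce to echelon form.
R2 ← R2 + (4)·R1: [0, 28, 59, -7]
R3 ← R3 + (7/2)·R1: [0, 55/2, 55, -5]
R4 ← R4 + (4)·R1: [0, 31, 50, 2]
R3 ← R3 − (55/56)·R2: [0, 0, -165/56, 15/8]
R4 ← R4 − (31/28)·R2: [0, 0, -429/28, 39/4]
R4 ← R4 − (26/5)·R3: [0, 0, 0, 0]
Echelon form has 3 nonzero rows, so rank(A) = 3.

3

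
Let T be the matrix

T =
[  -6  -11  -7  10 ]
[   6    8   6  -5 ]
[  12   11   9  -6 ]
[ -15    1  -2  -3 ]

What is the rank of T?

3

Row reduce to echelon form.
R2 ← R2 + R1: [0, -3, -1, 5]
R3 ← R3 + (2)·R1: [0, -11, -5, 14]
R4 ← R4 − (5/2)·R1: [0, 57/2, 31/2, -28]
R3 ← R3 − (11/3)·R2: [0, 0, -4/3, -13/3]
R4 ← R4 + (19/2)·R2: [0, 0, 6, 39/2]
R4 ← R4 + (9/2)·R3: [0, 0, 0, 0]
Echelon form has 3 nonzero rows, so rank(T) = 3.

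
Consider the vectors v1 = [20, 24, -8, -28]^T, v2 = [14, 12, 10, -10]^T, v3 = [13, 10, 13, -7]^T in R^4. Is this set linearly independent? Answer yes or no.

Form the matrix with these vectors as rows and row reduce.
R2 ← R2 − (7/10)·R1: [0, -24/5, 78/5, 48/5]
R3 ← R3 − (13/20)·R1: [0, -28/5, 91/5, 56/5]
R3 ← R3 − (7/6)·R2: [0, 0, 0, 0]
2 nonzero rows, so the 3 vectors span a space of dimension 2.
Since 2 < 3, the vectors are linearly dependent.

no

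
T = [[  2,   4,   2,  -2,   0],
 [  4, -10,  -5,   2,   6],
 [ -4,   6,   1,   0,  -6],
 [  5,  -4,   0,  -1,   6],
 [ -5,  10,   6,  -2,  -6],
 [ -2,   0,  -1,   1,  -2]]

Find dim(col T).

3

Row reduce to echelon form.
R2 ← R2 − (2)·R1: [0, -18, -9, 6, 6]
R3 ← R3 + (2)·R1: [0, 14, 5, -4, -6]
R4 ← R4 − (5/2)·R1: [0, -14, -5, 4, 6]
R5 ← R5 + (5/2)·R1: [0, 20, 11, -7, -6]
R6 ← R6 + R1: [0, 4, 1, -1, -2]
R3 ← R3 + (7/9)·R2: [0, 0, -2, 2/3, -4/3]
R4 ← R4 − (7/9)·R2: [0, 0, 2, -2/3, 4/3]
R5 ← R5 + (10/9)·R2: [0, 0, 1, -1/3, 2/3]
R6 ← R6 + (2/9)·R2: [0, 0, -1, 1/3, -2/3]
R4 ← R4 + R3: [0, 0, 0, 0, 0]
R5 ← R5 + (1/2)·R3: [0, 0, 0, 0, 0]
R6 ← R6 − (1/2)·R3: [0, 0, 0, 0, 0]
Echelon form has 3 nonzero rows, so rank(T) = 3.
The column space has dimension equal to the rank: 3.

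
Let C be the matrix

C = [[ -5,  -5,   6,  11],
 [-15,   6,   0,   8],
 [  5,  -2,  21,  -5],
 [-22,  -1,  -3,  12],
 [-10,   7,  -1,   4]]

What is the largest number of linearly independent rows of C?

Row reduce to echelon form.
R2 ← R2 − (3)·R1: [0, 21, -18, -25]
R3 ← R3 + R1: [0, -7, 27, 6]
R4 ← R4 − (22/5)·R1: [0, 21, -147/5, -182/5]
R5 ← R5 − (2)·R1: [0, 17, -13, -18]
R3 ← R3 + (1/3)·R2: [0, 0, 21, -7/3]
R4 ← R4 − R2: [0, 0, -57/5, -57/5]
R5 ← R5 − (17/21)·R2: [0, 0, 11/7, 47/21]
R4 ← R4 + (19/35)·R3: [0, 0, 0, -38/3]
R5 ← R5 − (11/147)·R3: [0, 0, 0, 152/63]
R5 ← R5 + (4/21)·R4: [0, 0, 0, 0]
Echelon form has 4 nonzero rows, so rank(C) = 4.
The rank gives the maximum number of linearly independent rows: 4.

4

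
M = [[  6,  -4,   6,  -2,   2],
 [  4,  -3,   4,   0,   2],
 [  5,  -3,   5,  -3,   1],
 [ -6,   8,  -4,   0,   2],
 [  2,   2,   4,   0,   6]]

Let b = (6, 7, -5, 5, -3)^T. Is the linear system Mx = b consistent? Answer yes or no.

Row reduce the augmented matrix [M | b].
R2 ← R2 − (2/3)·R1: [0, -1/3, 0, 4/3, 2/3, 3]
R3 ← R3 − (5/6)·R1: [0, 1/3, 0, -4/3, -2/3, -10]
R4 ← R4 + R1: [0, 4, 2, -2, 4, 11]
R5 ← R5 − (1/3)·R1: [0, 10/3, 2, 2/3, 16/3, -5]
R3 ← R3 + R2: [0, 0, 0, 0, 0, -7]
R4 ← R4 + (12)·R2: [0, 0, 2, 14, 12, 47]
R5 ← R5 + (10)·R2: [0, 0, 2, 14, 12, 25]
Swap R3 ↔ R4
R5 ← R5 − R3: [0, 0, 0, 0, 0, -22]
R5 ← R5 − (22/7)·R4: [0, 0, 0, 0, 0, 0]
The echelon form has 4 nonzero rows; the last pivot sits in the augmented column, so rank(M) = 3 but rank([M|b]) = 4.
Since the ranks differ, the system is inconsistent.

no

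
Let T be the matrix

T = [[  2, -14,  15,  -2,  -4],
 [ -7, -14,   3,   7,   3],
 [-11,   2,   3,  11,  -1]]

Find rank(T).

Row reduce to echelon form.
R2 ← R2 + (7/2)·R1: [0, -63, 111/2, 0, -11]
R3 ← R3 + (11/2)·R1: [0, -75, 171/2, 0, -23]
R3 ← R3 − (25/21)·R2: [0, 0, 136/7, 0, -208/21]
Echelon form has 3 nonzero rows, so rank(T) = 3.

3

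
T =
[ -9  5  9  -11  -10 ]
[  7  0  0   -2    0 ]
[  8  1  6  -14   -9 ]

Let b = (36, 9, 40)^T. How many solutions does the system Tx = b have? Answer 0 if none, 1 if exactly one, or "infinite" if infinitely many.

Row reduce the augmented matrix [T | b].
R2 ← R2 + (7/9)·R1: [0, 35/9, 7, -95/9, -70/9, 37]
R3 ← R3 + (8/9)·R1: [0, 49/9, 14, -214/9, -161/9, 72]
R3 ← R3 − (7/5)·R2: [0, 0, 21/5, -9, -7, 101/5]
The echelon form has 3 nonzero rows, and every pivot lies in the first 5 columns, so rank(T) = rank([T|b]) = 3.
The system is consistent.
rank = 3 < 5 unknowns, so there are infinitely many solutions.

infinite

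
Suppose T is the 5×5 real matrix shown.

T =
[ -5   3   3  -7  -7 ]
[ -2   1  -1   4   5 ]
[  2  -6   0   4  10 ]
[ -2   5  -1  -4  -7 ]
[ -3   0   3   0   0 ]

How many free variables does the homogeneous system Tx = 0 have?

1

Row reduce to echelon form.
R2 ← R2 − (2/5)·R1: [0, -1/5, -11/5, 34/5, 39/5]
R3 ← R3 + (2/5)·R1: [0, -24/5, 6/5, 6/5, 36/5]
R4 ← R4 − (2/5)·R1: [0, 19/5, -11/5, -6/5, -21/5]
R5 ← R5 − (3/5)·R1: [0, -9/5, 6/5, 21/5, 21/5]
R3 ← R3 − (24)·R2: [0, 0, 54, -162, -180]
R4 ← R4 + (19)·R2: [0, 0, -44, 128, 144]
R5 ← R5 − (9)·R2: [0, 0, 21, -57, -66]
R4 ← R4 + (22/27)·R3: [0, 0, 0, -4, -8/3]
R5 ← R5 − (7/18)·R3: [0, 0, 0, 6, 4]
R5 ← R5 + (3/2)·R4: [0, 0, 0, 0, 0]
4 nonzero rows, so rank(T) = 4.
T has 5 columns; by rank–nullity, nullity = 5 − 4 = 1.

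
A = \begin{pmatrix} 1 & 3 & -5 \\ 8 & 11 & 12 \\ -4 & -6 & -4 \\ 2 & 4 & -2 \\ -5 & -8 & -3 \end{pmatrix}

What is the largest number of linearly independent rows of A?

2

Row reduce to echelon form.
R2 ← R2 − (8)·R1: [0, -13, 52]
R3 ← R3 + (4)·R1: [0, 6, -24]
R4 ← R4 − (2)·R1: [0, -2, 8]
R5 ← R5 + (5)·R1: [0, 7, -28]
R3 ← R3 + (6/13)·R2: [0, 0, 0]
R4 ← R4 − (2/13)·R2: [0, 0, 0]
R5 ← R5 + (7/13)·R2: [0, 0, 0]
Echelon form has 2 nonzero rows, so rank(A) = 2.
The rank gives the maximum number of linearly independent rows: 2.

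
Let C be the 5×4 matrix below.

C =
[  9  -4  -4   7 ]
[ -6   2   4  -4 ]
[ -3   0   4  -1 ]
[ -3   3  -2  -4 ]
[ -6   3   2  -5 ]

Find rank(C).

2

Row reduce to echelon form.
R2 ← R2 + (2/3)·R1: [0, -2/3, 4/3, 2/3]
R3 ← R3 + (1/3)·R1: [0, -4/3, 8/3, 4/3]
R4 ← R4 + (1/3)·R1: [0, 5/3, -10/3, -5/3]
R5 ← R5 + (2/3)·R1: [0, 1/3, -2/3, -1/3]
R3 ← R3 − (2)·R2: [0, 0, 0, 0]
R4 ← R4 + (5/2)·R2: [0, 0, 0, 0]
R5 ← R5 + (1/2)·R2: [0, 0, 0, 0]
Echelon form has 2 nonzero rows, so rank(C) = 2.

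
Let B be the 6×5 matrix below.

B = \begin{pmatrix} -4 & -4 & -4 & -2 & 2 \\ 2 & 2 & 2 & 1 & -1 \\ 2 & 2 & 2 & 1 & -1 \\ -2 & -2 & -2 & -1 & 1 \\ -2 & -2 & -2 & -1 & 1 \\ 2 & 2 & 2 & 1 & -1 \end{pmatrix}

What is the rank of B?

1

Row reduce to echelon form.
R2 ← R2 + (1/2)·R1: [0, 0, 0, 0, 0]
R3 ← R3 + (1/2)·R1: [0, 0, 0, 0, 0]
R4 ← R4 − (1/2)·R1: [0, 0, 0, 0, 0]
R5 ← R5 − (1/2)·R1: [0, 0, 0, 0, 0]
R6 ← R6 + (1/2)·R1: [0, 0, 0, 0, 0]
Echelon form has 1 nonzero row, so rank(B) = 1.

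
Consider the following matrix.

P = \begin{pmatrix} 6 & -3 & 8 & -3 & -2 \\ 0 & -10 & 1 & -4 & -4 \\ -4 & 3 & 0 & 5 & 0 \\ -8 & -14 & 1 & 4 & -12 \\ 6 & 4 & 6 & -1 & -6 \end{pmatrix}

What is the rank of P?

Row reduce to echelon form.
R3 ← R3 + (2/3)·R1: [0, 1, 16/3, 3, -4/3]
R4 ← R4 + (4/3)·R1: [0, -18, 35/3, 0, -44/3]
R5 ← R5 − R1: [0, 7, -2, 2, -4]
R3 ← R3 + (1/10)·R2: [0, 0, 163/30, 13/5, -26/15]
R4 ← R4 − (9/5)·R2: [0, 0, 148/15, 36/5, -112/15]
R5 ← R5 + (7/10)·R2: [0, 0, -13/10, -4/5, -34/5]
R4 ← R4 − (296/163)·R3: [0, 0, 0, 404/163, -704/163]
R5 ← R5 + (39/163)·R3: [0, 0, 0, -29/163, -1176/163]
R5 ← R5 + (29/404)·R4: [0, 0, 0, 0, -760/101]
Echelon form has 5 nonzero rows, so rank(P) = 5.

5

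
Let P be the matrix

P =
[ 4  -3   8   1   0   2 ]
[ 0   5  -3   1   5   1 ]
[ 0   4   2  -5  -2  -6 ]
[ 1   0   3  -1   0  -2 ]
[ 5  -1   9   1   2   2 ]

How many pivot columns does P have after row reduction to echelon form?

4

Row reduce to echelon form.
R4 ← R4 − (1/4)·R1: [0, 3/4, 1, -5/4, 0, -5/2]
R5 ← R5 − (5/4)·R1: [0, 11/4, -1, -1/4, 2, -1/2]
R3 ← R3 − (4/5)·R2: [0, 0, 22/5, -29/5, -6, -34/5]
R4 ← R4 − (3/20)·R2: [0, 0, 29/20, -7/5, -3/4, -53/20]
R5 ← R5 − (11/20)·R2: [0, 0, 13/20, -4/5, -3/4, -21/20]
R4 ← R4 − (29/88)·R3: [0, 0, 0, 45/88, 27/22, -9/22]
R5 ← R5 − (13/88)·R3: [0, 0, 0, 5/88, 3/22, -1/22]
R5 ← R5 − (1/9)·R4: [0, 0, 0, 0, 0, 0]
Echelon form has 4 nonzero rows, so rank(P) = 4.
Each nonzero row contributes one pivot column: 4 pivot columns.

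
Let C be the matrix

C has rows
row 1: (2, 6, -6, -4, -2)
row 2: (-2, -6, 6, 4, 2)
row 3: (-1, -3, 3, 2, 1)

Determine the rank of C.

1

Row reduce to echelon form.
R2 ← R2 + R1: [0, 0, 0, 0, 0]
R3 ← R3 + (1/2)·R1: [0, 0, 0, 0, 0]
Echelon form has 1 nonzero row, so rank(C) = 1.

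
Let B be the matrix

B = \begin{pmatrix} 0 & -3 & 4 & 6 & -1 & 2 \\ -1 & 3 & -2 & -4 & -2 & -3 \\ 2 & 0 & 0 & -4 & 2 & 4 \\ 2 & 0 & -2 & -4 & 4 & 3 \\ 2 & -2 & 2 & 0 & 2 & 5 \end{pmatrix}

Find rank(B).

Row reduce to echelon form.
Swap R1 ↔ R2
R3 ← R3 + (2)·R1: [0, 6, -4, -12, -2, -2]
R4 ← R4 + (2)·R1: [0, 6, -6, -12, 0, -3]
R5 ← R5 + (2)·R1: [0, 4, -2, -8, -2, -1]
R3 ← R3 + (2)·R2: [0, 0, 4, 0, -4, 2]
R4 ← R4 + (2)·R2: [0, 0, 2, 0, -2, 1]
R5 ← R5 + (4/3)·R2: [0, 0, 10/3, 0, -10/3, 5/3]
R4 ← R4 − (1/2)·R3: [0, 0, 0, 0, 0, 0]
R5 ← R5 − (5/6)·R3: [0, 0, 0, 0, 0, 0]
Echelon form has 3 nonzero rows, so rank(B) = 3.

3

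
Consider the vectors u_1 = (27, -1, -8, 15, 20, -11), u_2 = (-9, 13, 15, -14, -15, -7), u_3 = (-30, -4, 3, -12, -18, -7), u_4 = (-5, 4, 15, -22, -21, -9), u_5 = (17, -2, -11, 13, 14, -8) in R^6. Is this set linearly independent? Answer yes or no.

Form the matrix with these vectors as rows and row reduce.
R2 ← R2 + (1/3)·R1: [0, 38/3, 37/3, -9, -25/3, -32/3]
R3 ← R3 + (10/9)·R1: [0, -46/9, -53/9, 14/3, 38/9, -173/9]
R4 ← R4 + (5/27)·R1: [0, 103/27, 365/27, -173/9, -467/27, -298/27]
R5 ← R5 − (17/27)·R1: [0, -37/27, -161/27, 32/9, 38/27, -29/27]
R3 ← R3 + (23/57)·R2: [0, 0, -52/57, 59/57, 49/57, -447/19]
R4 ← R4 − (103/342)·R2: [0, 0, 3353/342, -5647/342, -5057/342, -446/57]
R5 ← R5 + (37/342)·R2: [0, 0, -1583/342, 883/342, 173/342, -127/57]
R4 ← R4 + (3353/312)·R3: [0, 0, 0, -1681/312, -577/104, -81325/312]
R5 ← R5 − (1583/312)·R3: [0, 0, 0, -833/312, -401/104, 36547/312]
R5 ← R5 − (833/1681)·R4: [0, 0, 0, 0, -1860/1681, 414036/1681]
5 nonzero rows, so the 5 vectors span a space of dimension 5.
Since 5 = 5, the vectors are linearly independent.

yes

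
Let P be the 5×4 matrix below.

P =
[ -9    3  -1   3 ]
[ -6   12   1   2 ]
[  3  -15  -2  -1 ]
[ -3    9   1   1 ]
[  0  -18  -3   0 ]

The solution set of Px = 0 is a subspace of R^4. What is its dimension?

Row reduce to echelon form.
R2 ← R2 − (2/3)·R1: [0, 10, 5/3, 0]
R3 ← R3 + (1/3)·R1: [0, -14, -7/3, 0]
R4 ← R4 − (1/3)·R1: [0, 8, 4/3, 0]
R3 ← R3 + (7/5)·R2: [0, 0, 0, 0]
R4 ← R4 − (4/5)·R2: [0, 0, 0, 0]
R5 ← R5 + (9/5)·R2: [0, 0, 0, 0]
2 nonzero rows, so rank(P) = 2.
P has 4 columns; by rank–nullity, nullity = 4 − 2 = 2.

2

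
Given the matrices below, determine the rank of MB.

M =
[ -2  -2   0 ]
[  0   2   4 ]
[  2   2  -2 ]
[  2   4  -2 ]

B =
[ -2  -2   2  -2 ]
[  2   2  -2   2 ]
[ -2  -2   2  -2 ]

1

First compute MB:
[[  0,   0,   0,   0],
 [ -4,  -4,   4,  -4],
 [  4,   4,  -4,   4],
 [  8,   8,  -8,   8]]
Now row reduce the product.
Swap R1 ↔ R2
R3 ← R3 + R1: [0, 0, 0, 0]
R4 ← R4 + (2)·R1: [0, 0, 0, 0]
1 nonzero row, so rank(MB) = 1.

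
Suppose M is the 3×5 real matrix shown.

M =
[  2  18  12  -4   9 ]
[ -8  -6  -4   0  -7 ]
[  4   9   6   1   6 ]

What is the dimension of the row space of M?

Row reduce to echelon form.
R2 ← R2 + (4)·R1: [0, 66, 44, -16, 29]
R3 ← R3 − (2)·R1: [0, -27, -18, 9, -12]
R3 ← R3 + (9/22)·R2: [0, 0, 0, 27/11, -3/22]
Echelon form has 3 nonzero rows, so rank(M) = 3.
The row space has dimension equal to the rank: 3.

3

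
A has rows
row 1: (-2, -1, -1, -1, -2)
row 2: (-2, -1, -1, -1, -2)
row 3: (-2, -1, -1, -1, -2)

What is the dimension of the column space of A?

1

Row reduce to echelon form.
R2 ← R2 − R1: [0, 0, 0, 0, 0]
R3 ← R3 − R1: [0, 0, 0, 0, 0]
Echelon form has 1 nonzero row, so rank(A) = 1.
The column space has dimension equal to the rank: 1.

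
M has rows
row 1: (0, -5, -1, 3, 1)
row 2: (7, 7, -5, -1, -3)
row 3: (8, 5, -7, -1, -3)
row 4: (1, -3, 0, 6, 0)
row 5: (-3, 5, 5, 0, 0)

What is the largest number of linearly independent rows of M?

5

Row reduce to echelon form.
Swap R1 ↔ R2
R3 ← R3 − (8/7)·R1: [0, -3, -9/7, 1/7, 3/7]
R4 ← R4 − (1/7)·R1: [0, -4, 5/7, 43/7, 3/7]
R5 ← R5 + (3/7)·R1: [0, 8, 20/7, -3/7, -9/7]
R3 ← R3 − (3/5)·R2: [0, 0, -24/35, -58/35, -6/35]
R4 ← R4 − (4/5)·R2: [0, 0, 53/35, 131/35, -13/35]
R5 ← R5 + (8/5)·R2: [0, 0, 44/35, 153/35, 11/35]
R4 ← R4 + (53/24)·R3: [0, 0, 0, 1/12, -3/4]
R5 ← R5 + (11/6)·R3: [0, 0, 0, 4/3, 0]
R5 ← R5 − (16)·R4: [0, 0, 0, 0, 12]
Echelon form has 5 nonzero rows, so rank(M) = 5.
The rank gives the maximum number of linearly independent rows: 5.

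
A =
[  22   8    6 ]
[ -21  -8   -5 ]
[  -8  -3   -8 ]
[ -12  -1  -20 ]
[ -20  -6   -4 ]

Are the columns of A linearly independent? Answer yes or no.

Row reduce A to echelon form.
R2 ← R2 + (21/22)·R1: [0, -4/11, 8/11]
R3 ← R3 + (4/11)·R1: [0, -1/11, -64/11]
R4 ← R4 + (6/11)·R1: [0, 37/11, -184/11]
R5 ← R5 + (10/11)·R1: [0, 14/11, 16/11]
R3 ← R3 − (1/4)·R2: [0, 0, -6]
R4 ← R4 + (37/4)·R2: [0, 0, -10]
R5 ← R5 + (7/2)·R2: [0, 0, 4]
R4 ← R4 − (5/3)·R3: [0, 0, 0]
R5 ← R5 + (2/3)·R3: [0, 0, 0]
3 pivots among 3 columns.
Every column is a pivot column, so the columns are linearly independent.

yes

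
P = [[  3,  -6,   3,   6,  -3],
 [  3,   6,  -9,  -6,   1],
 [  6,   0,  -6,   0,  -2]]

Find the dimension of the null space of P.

Row reduce to echelon form.
R2 ← R2 − R1: [0, 12, -12, -12, 4]
R3 ← R3 − (2)·R1: [0, 12, -12, -12, 4]
R3 ← R3 − R2: [0, 0, 0, 0, 0]
2 nonzero rows, so rank(P) = 2.
P has 5 columns; by rank–nullity, nullity = 5 − 2 = 3.

3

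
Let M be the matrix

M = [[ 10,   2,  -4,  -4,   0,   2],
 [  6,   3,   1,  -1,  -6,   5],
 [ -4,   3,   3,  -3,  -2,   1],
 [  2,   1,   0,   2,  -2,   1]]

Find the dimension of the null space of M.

Row reduce to echelon form.
R2 ← R2 − (3/5)·R1: [0, 9/5, 17/5, 7/5, -6, 19/5]
R3 ← R3 + (2/5)·R1: [0, 19/5, 7/5, -23/5, -2, 9/5]
R4 ← R4 − (1/5)·R1: [0, 3/5, 4/5, 14/5, -2, 3/5]
R3 ← R3 − (19/9)·R2: [0, 0, -52/9, -68/9, 32/3, -56/9]
R4 ← R4 − (1/3)·R2: [0, 0, -1/3, 7/3, 0, -2/3]
R4 ← R4 − (3/52)·R3: [0, 0, 0, 36/13, -8/13, -4/13]
4 nonzero rows, so rank(M) = 4.
M has 6 columns; by rank–nullity, nullity = 6 − 4 = 2.

2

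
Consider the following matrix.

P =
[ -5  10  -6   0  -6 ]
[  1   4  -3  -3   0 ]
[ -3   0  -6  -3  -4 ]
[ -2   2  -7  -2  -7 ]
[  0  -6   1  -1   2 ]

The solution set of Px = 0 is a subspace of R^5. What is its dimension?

1

Row reduce to echelon form.
R2 ← R2 + (1/5)·R1: [0, 6, -21/5, -3, -6/5]
R3 ← R3 − (3/5)·R1: [0, -6, -12/5, -3, -2/5]
R4 ← R4 − (2/5)·R1: [0, -2, -23/5, -2, -23/5]
R3 ← R3 + R2: [0, 0, -33/5, -6, -8/5]
R4 ← R4 + (1/3)·R2: [0, 0, -6, -3, -5]
R5 ← R5 + R2: [0, 0, -16/5, -4, 4/5]
R4 ← R4 − (10/11)·R3: [0, 0, 0, 27/11, -39/11]
R5 ← R5 − (16/33)·R3: [0, 0, 0, -12/11, 52/33]
R5 ← R5 + (4/9)·R4: [0, 0, 0, 0, 0]
4 nonzero rows, so rank(P) = 4.
P has 5 columns; by rank–nullity, nullity = 5 − 4 = 1.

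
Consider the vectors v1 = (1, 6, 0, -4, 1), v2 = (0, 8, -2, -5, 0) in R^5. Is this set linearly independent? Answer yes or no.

Form the matrix with these vectors as rows and row reduce.
2 nonzero rows, so the 2 vectors span a space of dimension 2.
Since 2 = 2, the vectors are linearly independent.

yes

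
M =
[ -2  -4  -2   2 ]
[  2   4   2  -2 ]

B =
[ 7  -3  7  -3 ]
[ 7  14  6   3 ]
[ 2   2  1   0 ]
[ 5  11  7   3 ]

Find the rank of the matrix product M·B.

First compute MB:
[[-36, -32, -26,   0],
 [ 36,  32,  26,   0]]
Now row reduce the product.
R2 ← R2 + R1: [0, 0, 0, 0]
1 nonzero row, so rank(MB) = 1.

1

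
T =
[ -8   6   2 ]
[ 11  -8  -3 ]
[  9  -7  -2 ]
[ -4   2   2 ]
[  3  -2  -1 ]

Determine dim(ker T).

Row reduce to echelon form.
R2 ← R2 + (11/8)·R1: [0, 1/4, -1/4]
R3 ← R3 + (9/8)·R1: [0, -1/4, 1/4]
R4 ← R4 − (1/2)·R1: [0, -1, 1]
R5 ← R5 + (3/8)·R1: [0, 1/4, -1/4]
R3 ← R3 + R2: [0, 0, 0]
R4 ← R4 + (4)·R2: [0, 0, 0]
R5 ← R5 − R2: [0, 0, 0]
2 nonzero rows, so rank(T) = 2.
T has 3 columns; by rank–nullity, nullity = 3 − 2 = 1.

1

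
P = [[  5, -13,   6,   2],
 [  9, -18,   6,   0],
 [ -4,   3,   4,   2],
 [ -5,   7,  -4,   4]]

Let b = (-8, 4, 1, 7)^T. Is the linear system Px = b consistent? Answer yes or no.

no

Row reduce the augmented matrix [P | b].
R2 ← R2 − (9/5)·R1: [0, 27/5, -24/5, -18/5, 92/5]
R3 ← R3 + (4/5)·R1: [0, -37/5, 44/5, 18/5, -27/5]
R4 ← R4 + R1: [0, -6, 2, 6, -1]
R3 ← R3 + (37/27)·R2: [0, 0, 20/9, -4/3, 535/27]
R4 ← R4 + (10/9)·R2: [0, 0, -10/3, 2, 175/9]
R4 ← R4 + (3/2)·R3: [0, 0, 0, 0, 295/6]
The echelon form has 4 nonzero rows; the last pivot sits in the augmented column, so rank(P) = 3 but rank([P|b]) = 4.
Since the ranks differ, the system is inconsistent.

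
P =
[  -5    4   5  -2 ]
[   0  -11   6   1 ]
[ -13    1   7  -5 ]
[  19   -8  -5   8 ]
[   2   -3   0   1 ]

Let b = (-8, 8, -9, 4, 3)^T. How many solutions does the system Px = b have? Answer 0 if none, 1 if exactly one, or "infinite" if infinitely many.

0

Row reduce the augmented matrix [P | b].
R3 ← R3 − (13/5)·R1: [0, -47/5, -6, 1/5, 59/5]
R4 ← R4 + (19/5)·R1: [0, 36/5, 14, 2/5, -132/5]
R5 ← R5 + (2/5)·R1: [0, -7/5, 2, 1/5, -1/5]
R3 ← R3 − (47/55)·R2: [0, 0, -612/55, -36/55, 273/55]
R4 ← R4 + (36/55)·R2: [0, 0, 986/55, 58/55, -1164/55]
R5 ← R5 − (7/55)·R2: [0, 0, 68/55, 4/55, -67/55]
R4 ← R4 + (29/18)·R3: [0, 0, 0, 0, -79/6]
R5 ← R5 + (1/9)·R3: [0, 0, 0, 0, -2/3]
R5 ← R5 − (4/79)·R4: [0, 0, 0, 0, 0]
The echelon form has 4 nonzero rows; the last pivot sits in the augmented column, so rank(P) = 3 but rank([P|b]) = 4.
Since the ranks differ, the system is inconsistent.
It has no solutions.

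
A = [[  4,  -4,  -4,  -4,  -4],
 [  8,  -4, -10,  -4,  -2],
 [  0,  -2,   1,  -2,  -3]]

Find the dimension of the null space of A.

3

Row reduce to echelon form.
R2 ← R2 − (2)·R1: [0, 4, -2, 4, 6]
R3 ← R3 + (1/2)·R2: [0, 0, 0, 0, 0]
2 nonzero rows, so rank(A) = 2.
A has 5 columns; by rank–nullity, nullity = 5 − 2 = 3.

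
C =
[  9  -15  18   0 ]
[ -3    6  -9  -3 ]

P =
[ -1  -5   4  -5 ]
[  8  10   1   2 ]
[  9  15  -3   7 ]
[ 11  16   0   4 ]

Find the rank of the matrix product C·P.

2

First compute CP:
[[ 33,  75, -33,  51],
 [-63, -108,  21, -48]]
Now row reduce the product.
R2 ← R2 + (21/11)·R1: [0, 387/11, -42, 543/11]
2 nonzero rows, so rank(CP) = 2.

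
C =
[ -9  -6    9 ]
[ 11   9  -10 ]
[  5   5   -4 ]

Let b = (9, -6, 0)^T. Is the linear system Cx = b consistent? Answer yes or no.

yes

Row reduce the augmented matrix [C | b].
R2 ← R2 + (11/9)·R1: [0, 5/3, 1, 5]
R3 ← R3 + (5/9)·R1: [0, 5/3, 1, 5]
R3 ← R3 − R2: [0, 0, 0, 0]
The echelon form has 2 nonzero rows, and every pivot lies in the first 3 columns, so rank(C) = rank([C|b]) = 2.
The system is consistent.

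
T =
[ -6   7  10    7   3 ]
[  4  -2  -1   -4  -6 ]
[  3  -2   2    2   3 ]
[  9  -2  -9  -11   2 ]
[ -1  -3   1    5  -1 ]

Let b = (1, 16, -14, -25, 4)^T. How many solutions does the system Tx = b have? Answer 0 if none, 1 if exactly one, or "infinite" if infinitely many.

Row reduce the augmented matrix [T | b].
R2 ← R2 + (2/3)·R1: [0, 8/3, 17/3, 2/3, -4, 50/3]
R3 ← R3 + (1/2)·R1: [0, 3/2, 7, 11/2, 9/2, -27/2]
R4 ← R4 + (3/2)·R1: [0, 17/2, 6, -1/2, 13/2, -47/2]
R5 ← R5 − (1/6)·R1: [0, -25/6, -2/3, 23/6, -3/2, 23/6]
R3 ← R3 − (9/16)·R2: [0, 0, 61/16, 41/8, 27/4, -183/8]
R4 ← R4 − (51/16)·R2: [0, 0, -193/16, -21/8, 77/4, -613/8]
R5 ← R5 + (25/16)·R2: [0, 0, 131/16, 39/8, -31/4, 239/8]
R4 ← R4 + (193/61)·R3: [0, 0, 0, 829/61, 2477/61, -149]
R5 ← R5 − (131/61)·R3: [0, 0, 0, -374/61, -1357/61, 79]
R5 ← R5 + (374/829)·R4: [0, 0, 0, 0, -3255/829, 9765/829]
The echelon form has 5 nonzero rows, and every pivot lies in the first 5 columns, so rank(T) = rank([T|b]) = 5.
The system is consistent.
rank = 5 = number of unknowns, so the solution is unique.

1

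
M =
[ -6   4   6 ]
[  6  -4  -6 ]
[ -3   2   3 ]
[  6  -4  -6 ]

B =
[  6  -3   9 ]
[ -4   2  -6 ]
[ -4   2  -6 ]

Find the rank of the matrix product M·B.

First compute MB:
[[-76,  38, -114],
 [ 76, -38, 114],
 [-38,  19, -57],
 [ 76, -38, 114]]
Now row reduce the product.
R2 ← R2 + R1: [0, 0, 0]
R3 ← R3 − (1/2)·R1: [0, 0, 0]
R4 ← R4 + R1: [0, 0, 0]
1 nonzero row, so rank(MB) = 1.

1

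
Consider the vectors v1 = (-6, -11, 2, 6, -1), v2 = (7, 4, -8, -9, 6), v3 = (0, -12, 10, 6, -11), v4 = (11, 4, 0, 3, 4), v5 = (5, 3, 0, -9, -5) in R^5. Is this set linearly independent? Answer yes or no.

no

Form the matrix with these vectors as rows and row reduce.
R2 ← R2 + (7/6)·R1: [0, -53/6, -17/3, -2, 29/6]
R4 ← R4 + (11/6)·R1: [0, -97/6, 11/3, 14, 13/6]
R5 ← R5 + (5/6)·R1: [0, -37/6, 5/3, -4, -35/6]
R3 ← R3 − (72/53)·R2: [0, 0, 938/53, 462/53, -931/53]
R4 ← R4 − (97/53)·R2: [0, 0, 744/53, 936/53, -354/53]
R5 ← R5 − (37/53)·R2: [0, 0, 298/53, -138/53, -488/53]
R4 ← R4 − (372/469)·R3: [0, 0, 0, 720/67, 486/67]
R5 ← R5 − (149/469)·R3: [0, 0, 0, -360/67, -243/67]
R5 ← R5 + (1/2)·R4: [0, 0, 0, 0, 0]
4 nonzero rows, so the 5 vectors span a space of dimension 4.
Since 4 < 5, the vectors are linearly dependent.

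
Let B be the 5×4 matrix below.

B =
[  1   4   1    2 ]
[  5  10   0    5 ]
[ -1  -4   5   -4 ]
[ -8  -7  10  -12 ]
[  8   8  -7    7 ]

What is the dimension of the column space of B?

4

Row reduce to echelon form.
R2 ← R2 − (5)·R1: [0, -10, -5, -5]
R3 ← R3 + R1: [0, 0, 6, -2]
R4 ← R4 + (8)·R1: [0, 25, 18, 4]
R5 ← R5 − (8)·R1: [0, -24, -15, -9]
R4 ← R4 + (5/2)·R2: [0, 0, 11/2, -17/2]
R5 ← R5 − (12/5)·R2: [0, 0, -3, 3]
R4 ← R4 − (11/12)·R3: [0, 0, 0, -20/3]
R5 ← R5 + (1/2)·R3: [0, 0, 0, 2]
R5 ← R5 + (3/10)·R4: [0, 0, 0, 0]
Echelon form has 4 nonzero rows, so rank(B) = 4.
The column space has dimension equal to the rank: 4.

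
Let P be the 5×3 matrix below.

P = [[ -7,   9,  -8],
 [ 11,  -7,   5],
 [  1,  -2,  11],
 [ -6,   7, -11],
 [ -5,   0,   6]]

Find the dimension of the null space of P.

0

Row reduce to echelon form.
R2 ← R2 + (11/7)·R1: [0, 50/7, -53/7]
R3 ← R3 + (1/7)·R1: [0, -5/7, 69/7]
R4 ← R4 − (6/7)·R1: [0, -5/7, -29/7]
R5 ← R5 − (5/7)·R1: [0, -45/7, 82/7]
R3 ← R3 + (1/10)·R2: [0, 0, 91/10]
R4 ← R4 + (1/10)·R2: [0, 0, -49/10]
R5 ← R5 + (9/10)·R2: [0, 0, 49/10]
R4 ← R4 + (7/13)·R3: [0, 0, 0]
R5 ← R5 − (7/13)·R3: [0, 0, 0]
3 nonzero rows, so rank(P) = 3.
P has 3 columns; by rank–nullity, nullity = 3 − 3 = 0.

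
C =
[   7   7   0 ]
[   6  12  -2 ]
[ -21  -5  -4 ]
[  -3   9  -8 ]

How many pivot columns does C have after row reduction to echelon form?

Row reduce to echelon form.
R2 ← R2 − (6/7)·R1: [0, 6, -2]
R3 ← R3 + (3)·R1: [0, 16, -4]
R4 ← R4 + (3/7)·R1: [0, 12, -8]
R3 ← R3 − (8/3)·R2: [0, 0, 4/3]
R4 ← R4 − (2)·R2: [0, 0, -4]
R4 ← R4 + (3)·R3: [0, 0, 0]
Echelon form has 3 nonzero rows, so rank(C) = 3.
Each nonzero row contributes one pivot column: 3 pivot columns.

3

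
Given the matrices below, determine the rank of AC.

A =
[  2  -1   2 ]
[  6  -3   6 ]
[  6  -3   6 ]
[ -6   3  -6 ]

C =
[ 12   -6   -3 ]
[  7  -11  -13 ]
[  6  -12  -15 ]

First compute AC:
[[ 29, -25, -23],
 [ 87, -75, -69],
 [ 87, -75, -69],
 [-87,  75,  69]]
Now row reduce the product.
R2 ← R2 − (3)·R1: [0, 0, 0]
R3 ← R3 − (3)·R1: [0, 0, 0]
R4 ← R4 + (3)·R1: [0, 0, 0]
1 nonzero row, so rank(AC) = 1.

1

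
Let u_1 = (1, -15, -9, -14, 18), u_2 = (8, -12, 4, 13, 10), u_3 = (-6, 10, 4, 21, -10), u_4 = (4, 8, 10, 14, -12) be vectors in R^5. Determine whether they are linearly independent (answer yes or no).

Form the matrix with these vectors as rows and row reduce.
R2 ← R2 − (8)·R1: [0, 108, 76, 125, -134]
R3 ← R3 + (6)·R1: [0, -80, -50, -63, 98]
R4 ← R4 − (4)·R1: [0, 68, 46, 70, -84]
R3 ← R3 + (20/27)·R2: [0, 0, 170/27, 799/27, -34/27]
R4 ← R4 − (17/27)·R2: [0, 0, -50/27, -235/27, 10/27]
R4 ← R4 + (5/17)·R3: [0, 0, 0, 0, 0]
3 nonzero rows, so the 4 vectors span a space of dimension 3.
Since 3 < 4, the vectors are linearly dependent.

no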